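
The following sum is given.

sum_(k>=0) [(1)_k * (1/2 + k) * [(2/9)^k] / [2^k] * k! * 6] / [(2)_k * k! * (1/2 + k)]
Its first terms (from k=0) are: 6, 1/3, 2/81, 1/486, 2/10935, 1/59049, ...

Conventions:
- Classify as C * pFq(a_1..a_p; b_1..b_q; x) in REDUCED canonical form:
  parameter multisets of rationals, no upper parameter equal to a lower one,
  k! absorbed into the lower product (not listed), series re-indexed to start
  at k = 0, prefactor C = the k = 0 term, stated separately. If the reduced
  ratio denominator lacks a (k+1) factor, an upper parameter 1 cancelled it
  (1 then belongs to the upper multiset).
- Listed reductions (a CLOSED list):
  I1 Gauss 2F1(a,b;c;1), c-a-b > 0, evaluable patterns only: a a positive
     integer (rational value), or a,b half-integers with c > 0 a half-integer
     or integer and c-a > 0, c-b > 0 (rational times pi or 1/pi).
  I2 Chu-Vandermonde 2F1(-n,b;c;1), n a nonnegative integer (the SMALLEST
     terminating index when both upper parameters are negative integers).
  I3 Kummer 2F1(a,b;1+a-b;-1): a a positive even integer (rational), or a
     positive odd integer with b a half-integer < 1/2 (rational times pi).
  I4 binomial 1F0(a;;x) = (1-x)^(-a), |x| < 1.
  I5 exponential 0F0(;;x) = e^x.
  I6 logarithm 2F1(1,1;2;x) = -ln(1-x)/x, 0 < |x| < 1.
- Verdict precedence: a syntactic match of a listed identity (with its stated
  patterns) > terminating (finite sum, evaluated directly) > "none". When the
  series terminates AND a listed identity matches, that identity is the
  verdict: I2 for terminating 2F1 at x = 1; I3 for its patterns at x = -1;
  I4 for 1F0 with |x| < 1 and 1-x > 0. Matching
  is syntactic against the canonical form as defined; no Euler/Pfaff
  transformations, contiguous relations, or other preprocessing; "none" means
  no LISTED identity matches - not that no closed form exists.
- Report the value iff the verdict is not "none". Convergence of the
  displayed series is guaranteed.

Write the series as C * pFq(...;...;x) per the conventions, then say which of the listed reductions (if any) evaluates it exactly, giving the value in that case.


The tell: with t_0 = 6, the two k-th powers (C = 6) combine into one argument.
Consecutive-term ratio: r(k) = (1/9) * (k+1) (k+1) / [(k+2) (k+1)] - poly over poly, x = (1/9) from leading terms; C = 6 at k = 0.

At argument 1/9: a 2F1 with upper {1, 1}, lower {2}, scaled by C = 6. Verdict: logarithm (I6) applies (the logarithm: parameters (1,1;2), x = 1/9). Hence: (-54) * ln(8/9).


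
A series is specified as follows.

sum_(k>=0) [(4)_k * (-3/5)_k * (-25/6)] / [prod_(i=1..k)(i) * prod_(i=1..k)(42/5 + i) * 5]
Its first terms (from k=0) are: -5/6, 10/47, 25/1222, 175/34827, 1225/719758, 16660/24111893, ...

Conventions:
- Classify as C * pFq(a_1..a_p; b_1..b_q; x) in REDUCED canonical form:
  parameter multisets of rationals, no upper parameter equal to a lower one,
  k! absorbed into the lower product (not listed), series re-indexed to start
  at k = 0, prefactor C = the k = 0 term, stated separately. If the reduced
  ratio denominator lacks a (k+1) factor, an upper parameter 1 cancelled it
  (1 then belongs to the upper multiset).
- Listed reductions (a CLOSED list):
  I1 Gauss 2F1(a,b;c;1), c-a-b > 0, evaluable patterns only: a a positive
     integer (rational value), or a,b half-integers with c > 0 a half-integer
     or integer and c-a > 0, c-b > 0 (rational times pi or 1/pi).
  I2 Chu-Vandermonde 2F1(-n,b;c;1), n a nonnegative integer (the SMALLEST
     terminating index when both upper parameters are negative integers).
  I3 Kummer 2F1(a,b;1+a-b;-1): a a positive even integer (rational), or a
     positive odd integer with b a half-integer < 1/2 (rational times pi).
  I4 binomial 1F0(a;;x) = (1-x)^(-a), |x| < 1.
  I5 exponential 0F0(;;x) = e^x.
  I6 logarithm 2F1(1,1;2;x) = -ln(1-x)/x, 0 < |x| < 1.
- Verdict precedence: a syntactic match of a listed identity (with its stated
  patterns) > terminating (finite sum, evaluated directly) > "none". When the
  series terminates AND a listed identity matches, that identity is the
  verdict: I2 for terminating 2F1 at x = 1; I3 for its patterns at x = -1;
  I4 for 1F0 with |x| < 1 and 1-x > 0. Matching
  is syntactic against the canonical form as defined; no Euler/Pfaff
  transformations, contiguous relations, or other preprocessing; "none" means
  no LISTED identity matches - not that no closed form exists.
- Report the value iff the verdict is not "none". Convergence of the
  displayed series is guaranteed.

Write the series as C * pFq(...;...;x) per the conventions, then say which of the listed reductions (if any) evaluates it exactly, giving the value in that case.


The series (x = 1) is 2F1: upper {-3/5, 4}, lower {47/5}, prefactor -5/6. Verdict: this is the Gauss summation I1 (x = 1: the Gamma ratio telescopes since c-a-b = 6 > 0 and a = 4 in Z>0). Its exact value is -74/125.

Structural cue: x = 1 and the constant factors (C = -5/6, x = 1) combine into one prefactor.
Term ratio: r(k) = 1 * (k-3/5) (k+4) / [(k+47/5) (k+1)] ; factor over Q: parameters, x = 1, and C = -5/6.


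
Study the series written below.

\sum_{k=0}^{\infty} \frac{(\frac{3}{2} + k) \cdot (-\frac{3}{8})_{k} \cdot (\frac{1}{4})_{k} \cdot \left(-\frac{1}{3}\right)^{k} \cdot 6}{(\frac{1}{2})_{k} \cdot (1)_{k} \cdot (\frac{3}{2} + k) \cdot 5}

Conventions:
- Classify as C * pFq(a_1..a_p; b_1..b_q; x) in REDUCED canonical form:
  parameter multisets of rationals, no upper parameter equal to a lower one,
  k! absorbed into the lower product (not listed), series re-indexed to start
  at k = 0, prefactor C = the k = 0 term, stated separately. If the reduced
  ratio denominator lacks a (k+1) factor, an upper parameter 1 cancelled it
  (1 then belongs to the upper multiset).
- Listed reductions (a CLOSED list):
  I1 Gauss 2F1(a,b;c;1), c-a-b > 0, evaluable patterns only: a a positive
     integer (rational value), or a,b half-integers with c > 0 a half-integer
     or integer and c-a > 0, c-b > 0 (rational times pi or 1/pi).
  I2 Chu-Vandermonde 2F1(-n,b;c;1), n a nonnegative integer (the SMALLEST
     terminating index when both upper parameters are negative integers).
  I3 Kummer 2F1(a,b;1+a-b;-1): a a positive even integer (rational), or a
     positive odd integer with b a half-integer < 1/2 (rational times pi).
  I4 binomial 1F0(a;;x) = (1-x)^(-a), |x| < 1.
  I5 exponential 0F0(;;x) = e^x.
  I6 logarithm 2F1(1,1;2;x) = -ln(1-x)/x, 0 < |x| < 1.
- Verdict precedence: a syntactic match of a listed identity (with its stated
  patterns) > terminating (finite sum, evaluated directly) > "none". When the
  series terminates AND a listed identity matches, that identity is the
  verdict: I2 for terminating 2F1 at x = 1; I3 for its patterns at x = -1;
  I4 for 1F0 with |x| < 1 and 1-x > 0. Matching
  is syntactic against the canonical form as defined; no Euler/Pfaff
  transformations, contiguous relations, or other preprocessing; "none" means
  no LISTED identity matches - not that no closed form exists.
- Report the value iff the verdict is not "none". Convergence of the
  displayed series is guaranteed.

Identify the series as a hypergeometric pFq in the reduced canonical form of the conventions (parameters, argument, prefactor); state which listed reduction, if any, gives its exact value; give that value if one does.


First insight: x = -\frac{1}{3} and (1)_k (prefactor 6/5) is k! itself.
Adjacent-term ratio: r(k) = -\frac{1}{3} * (k-\frac{3}{8}) (k+\frac{1}{4}) / [(k+\frac{1}{2}) (k+1)] - rational in k, leading ratio -\frac{1}{3}; with t_0 = \frac{6}{5}, classification follows.

With C = \frac{6}{5}: the canonical form is 2F1(-\frac{3}{8}, \frac{1}{4}; \frac{1}{2}; -\frac{1}{3}). Verdict: no listed reduction: x = -\frac{1}{3} and upper {-\frac{3}{8}, \frac{1}{4}} fail every I1-I6 pattern.


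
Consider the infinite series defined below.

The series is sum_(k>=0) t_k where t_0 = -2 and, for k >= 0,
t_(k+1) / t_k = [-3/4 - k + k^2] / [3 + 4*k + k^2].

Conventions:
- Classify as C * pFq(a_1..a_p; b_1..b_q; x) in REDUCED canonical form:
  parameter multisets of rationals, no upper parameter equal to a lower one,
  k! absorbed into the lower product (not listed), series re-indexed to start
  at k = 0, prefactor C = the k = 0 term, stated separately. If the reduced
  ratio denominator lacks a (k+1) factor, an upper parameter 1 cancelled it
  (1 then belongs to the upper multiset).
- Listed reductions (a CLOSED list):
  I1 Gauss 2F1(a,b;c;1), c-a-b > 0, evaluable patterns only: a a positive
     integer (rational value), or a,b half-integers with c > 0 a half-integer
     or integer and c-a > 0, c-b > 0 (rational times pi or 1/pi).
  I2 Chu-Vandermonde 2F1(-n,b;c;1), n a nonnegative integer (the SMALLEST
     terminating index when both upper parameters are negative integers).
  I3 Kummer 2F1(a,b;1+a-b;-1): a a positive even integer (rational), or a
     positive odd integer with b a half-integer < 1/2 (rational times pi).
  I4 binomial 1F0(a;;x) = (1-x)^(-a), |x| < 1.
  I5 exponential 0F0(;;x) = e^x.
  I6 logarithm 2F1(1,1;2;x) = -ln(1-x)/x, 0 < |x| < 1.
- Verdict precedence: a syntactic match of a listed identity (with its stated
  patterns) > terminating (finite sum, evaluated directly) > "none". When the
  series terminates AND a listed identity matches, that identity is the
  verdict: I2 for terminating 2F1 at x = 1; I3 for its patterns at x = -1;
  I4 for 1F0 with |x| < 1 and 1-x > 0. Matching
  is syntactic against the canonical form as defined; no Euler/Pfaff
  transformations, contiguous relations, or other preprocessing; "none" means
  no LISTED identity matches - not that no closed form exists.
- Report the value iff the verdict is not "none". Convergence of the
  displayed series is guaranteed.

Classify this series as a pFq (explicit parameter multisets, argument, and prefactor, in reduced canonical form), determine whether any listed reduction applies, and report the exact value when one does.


The series (x = 1) is 2F1: upper {-3/2, 1/2}, lower {3}, prefactor -2. Verdict: the half-integer Gauss pattern (I1) matches (x = 1; upper {-3/2, 1/2} half-integers, c = 3 in the evaluable pattern). Hence: (-512/105) / pi.

Structural cue: t_0 being -2, the expanded ratio factors over Q; C = -2, roots give parameters.
Step ratio: r(k) = 1 * (k-3/2) (k+1/2) / [(k+3) (k+1)] - rational in k. x = 1; t_0 = -2; negate the roots.


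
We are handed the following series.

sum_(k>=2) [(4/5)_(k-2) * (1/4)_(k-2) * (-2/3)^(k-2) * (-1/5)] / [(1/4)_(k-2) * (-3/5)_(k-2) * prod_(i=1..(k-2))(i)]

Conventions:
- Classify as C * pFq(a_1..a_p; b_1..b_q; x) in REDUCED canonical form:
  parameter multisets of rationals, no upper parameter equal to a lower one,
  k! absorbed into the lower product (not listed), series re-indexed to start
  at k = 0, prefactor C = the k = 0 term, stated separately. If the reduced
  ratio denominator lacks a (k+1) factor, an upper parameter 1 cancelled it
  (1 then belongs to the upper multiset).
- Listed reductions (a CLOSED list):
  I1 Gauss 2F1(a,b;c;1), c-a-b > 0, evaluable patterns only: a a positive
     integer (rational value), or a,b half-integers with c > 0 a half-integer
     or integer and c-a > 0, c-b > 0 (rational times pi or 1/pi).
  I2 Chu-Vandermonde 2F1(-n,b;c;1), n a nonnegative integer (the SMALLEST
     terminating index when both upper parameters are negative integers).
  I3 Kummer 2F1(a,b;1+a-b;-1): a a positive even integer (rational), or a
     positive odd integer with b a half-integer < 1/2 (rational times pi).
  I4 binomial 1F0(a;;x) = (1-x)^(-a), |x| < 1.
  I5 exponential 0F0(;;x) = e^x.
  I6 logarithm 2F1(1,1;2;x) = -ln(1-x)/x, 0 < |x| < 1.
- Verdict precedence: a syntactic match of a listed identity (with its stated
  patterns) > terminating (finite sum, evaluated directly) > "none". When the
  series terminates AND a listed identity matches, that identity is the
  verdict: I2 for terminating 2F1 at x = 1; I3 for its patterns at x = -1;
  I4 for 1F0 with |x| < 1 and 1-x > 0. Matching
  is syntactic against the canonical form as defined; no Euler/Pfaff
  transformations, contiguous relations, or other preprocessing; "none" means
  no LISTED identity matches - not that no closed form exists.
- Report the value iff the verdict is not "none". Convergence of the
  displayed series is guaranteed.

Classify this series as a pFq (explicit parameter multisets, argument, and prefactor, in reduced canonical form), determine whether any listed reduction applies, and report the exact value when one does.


At argument -2/3: a 1F1 with upper {4/5}, lower {-3/5}, scaled by C = -1/5. Verdict: none (x = -2/3): each listed identity misses the multisets {4/5} ; {-3/5}.

First insight: t_0 = -1/5 here, and the product of the first k integers (C = -1/5) is k!.
Adjacent-term ratio: r(k) = (-2/3) * (k+4/5) / [(k-3/5) (k+1)] ; factor over Q: parameters, x = (-2/3), and C = -1/5.


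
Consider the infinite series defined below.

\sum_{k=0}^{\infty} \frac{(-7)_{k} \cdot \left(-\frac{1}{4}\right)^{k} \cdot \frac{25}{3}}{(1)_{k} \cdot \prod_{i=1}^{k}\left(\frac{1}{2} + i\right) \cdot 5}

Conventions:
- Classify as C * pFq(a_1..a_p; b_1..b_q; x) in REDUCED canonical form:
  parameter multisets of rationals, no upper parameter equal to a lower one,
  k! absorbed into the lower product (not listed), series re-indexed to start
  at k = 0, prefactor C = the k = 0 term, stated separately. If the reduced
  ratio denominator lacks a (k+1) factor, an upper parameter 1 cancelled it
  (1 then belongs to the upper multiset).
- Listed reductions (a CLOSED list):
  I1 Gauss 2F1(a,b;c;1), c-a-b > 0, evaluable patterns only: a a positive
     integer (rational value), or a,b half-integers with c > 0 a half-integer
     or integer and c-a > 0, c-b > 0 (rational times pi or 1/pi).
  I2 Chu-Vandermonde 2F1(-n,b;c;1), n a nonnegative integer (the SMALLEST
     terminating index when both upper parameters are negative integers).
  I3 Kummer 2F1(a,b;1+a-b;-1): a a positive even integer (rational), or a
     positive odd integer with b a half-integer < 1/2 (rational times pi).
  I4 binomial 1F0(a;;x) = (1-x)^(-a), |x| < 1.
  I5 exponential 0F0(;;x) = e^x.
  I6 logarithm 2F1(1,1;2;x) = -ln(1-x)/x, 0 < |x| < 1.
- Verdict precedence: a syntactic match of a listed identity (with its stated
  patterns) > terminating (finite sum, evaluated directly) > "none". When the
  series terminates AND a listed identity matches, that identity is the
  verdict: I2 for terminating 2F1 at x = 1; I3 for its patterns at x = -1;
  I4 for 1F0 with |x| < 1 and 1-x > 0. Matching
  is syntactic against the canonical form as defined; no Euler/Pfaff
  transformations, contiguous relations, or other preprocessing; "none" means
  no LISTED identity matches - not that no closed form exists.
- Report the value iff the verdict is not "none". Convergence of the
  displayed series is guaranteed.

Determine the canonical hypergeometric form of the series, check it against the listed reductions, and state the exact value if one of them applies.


Prefactor \frac{5}{3}, argument -\frac{1}{4}: 1F1 with upper {-7} over lower {\frac{3}{2}}. Verdict: terminating - the sum ends at index 7 because -7 is a negative integer; exact evaluation follows. Its exact value is \frac{664400311}{155675520}.

The tell: t_0 being \frac{5}{3}, the lower running product (C = 5/3, x = -1/4) is a rising factorial.
Ratio: r(k) = -\frac{1}{4} * (k-7) / [(k+\frac{3}{2}) (k+1)] ; factor over Q: parameters, x = -\frac{1}{4}, and C = \frac{5}{3}.


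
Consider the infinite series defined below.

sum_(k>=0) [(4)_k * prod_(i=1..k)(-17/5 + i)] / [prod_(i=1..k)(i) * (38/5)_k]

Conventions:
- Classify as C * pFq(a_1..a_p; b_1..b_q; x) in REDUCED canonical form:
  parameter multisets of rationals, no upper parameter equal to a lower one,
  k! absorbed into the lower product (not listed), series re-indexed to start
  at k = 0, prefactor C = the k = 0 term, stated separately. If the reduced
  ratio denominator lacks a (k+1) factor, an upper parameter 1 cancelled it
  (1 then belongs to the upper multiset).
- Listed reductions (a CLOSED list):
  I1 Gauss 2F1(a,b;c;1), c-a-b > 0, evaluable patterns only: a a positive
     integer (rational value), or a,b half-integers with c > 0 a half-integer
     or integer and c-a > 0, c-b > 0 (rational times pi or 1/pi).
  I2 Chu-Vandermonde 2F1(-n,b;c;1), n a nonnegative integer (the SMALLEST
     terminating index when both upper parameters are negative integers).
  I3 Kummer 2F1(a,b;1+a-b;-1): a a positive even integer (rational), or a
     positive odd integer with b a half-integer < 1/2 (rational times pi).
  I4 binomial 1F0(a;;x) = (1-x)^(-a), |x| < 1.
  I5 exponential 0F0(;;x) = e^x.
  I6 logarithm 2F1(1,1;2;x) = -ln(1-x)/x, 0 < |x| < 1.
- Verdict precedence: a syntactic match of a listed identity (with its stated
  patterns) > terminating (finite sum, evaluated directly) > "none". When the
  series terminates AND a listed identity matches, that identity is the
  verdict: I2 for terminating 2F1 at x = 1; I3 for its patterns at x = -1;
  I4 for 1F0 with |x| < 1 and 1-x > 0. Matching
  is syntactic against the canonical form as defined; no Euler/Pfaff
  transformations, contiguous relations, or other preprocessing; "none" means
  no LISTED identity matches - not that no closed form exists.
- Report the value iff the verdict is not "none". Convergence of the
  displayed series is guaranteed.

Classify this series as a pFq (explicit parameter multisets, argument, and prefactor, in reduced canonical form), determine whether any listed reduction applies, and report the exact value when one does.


x = 1 here; the reduced form reads 2F1, upper {-12/5, 4}, lower {38/5}, C = 1. Verdict: Gauss's theorem (I1) fires (x = 1: the Gamma ratio telescopes since c-a-b = 6 > 0 and a = 4 in Z>0). Exact value: 253/1250.

The tell: from the first term 1: the product of the first k integers (C = 1) is k!.
Step ratio: r(k) = 1 * (k-12/5) (k+4) / [(k+38/5) (k+1)] - rational in k. x = 1; t_0 = 1; negate the roots.


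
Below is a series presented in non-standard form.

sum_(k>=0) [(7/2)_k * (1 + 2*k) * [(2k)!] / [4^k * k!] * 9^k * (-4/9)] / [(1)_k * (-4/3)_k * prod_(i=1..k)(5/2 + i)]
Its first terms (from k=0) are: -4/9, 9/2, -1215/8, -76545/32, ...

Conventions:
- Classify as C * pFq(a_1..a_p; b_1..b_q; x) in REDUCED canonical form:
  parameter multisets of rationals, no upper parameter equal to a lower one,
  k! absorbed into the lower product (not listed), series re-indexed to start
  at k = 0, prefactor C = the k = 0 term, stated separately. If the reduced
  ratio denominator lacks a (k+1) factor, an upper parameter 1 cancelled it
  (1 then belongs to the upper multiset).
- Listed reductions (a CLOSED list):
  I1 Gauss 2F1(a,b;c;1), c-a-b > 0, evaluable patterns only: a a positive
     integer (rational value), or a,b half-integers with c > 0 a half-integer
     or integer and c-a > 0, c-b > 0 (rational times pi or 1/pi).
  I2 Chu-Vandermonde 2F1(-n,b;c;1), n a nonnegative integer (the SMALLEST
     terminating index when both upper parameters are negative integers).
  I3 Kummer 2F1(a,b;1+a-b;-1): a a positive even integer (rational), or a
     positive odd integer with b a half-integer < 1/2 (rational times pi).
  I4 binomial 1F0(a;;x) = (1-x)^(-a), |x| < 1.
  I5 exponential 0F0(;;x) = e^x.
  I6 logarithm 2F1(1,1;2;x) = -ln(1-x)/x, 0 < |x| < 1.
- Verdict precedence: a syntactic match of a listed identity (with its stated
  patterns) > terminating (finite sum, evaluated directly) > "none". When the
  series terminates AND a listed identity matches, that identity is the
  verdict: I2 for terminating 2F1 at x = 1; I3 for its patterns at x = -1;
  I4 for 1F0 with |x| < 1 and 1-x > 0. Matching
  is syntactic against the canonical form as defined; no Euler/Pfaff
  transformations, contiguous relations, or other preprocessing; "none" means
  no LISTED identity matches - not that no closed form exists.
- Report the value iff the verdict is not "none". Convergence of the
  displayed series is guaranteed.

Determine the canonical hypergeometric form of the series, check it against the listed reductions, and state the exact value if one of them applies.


First insight: from the first term -4/9: the lower running product (prefactor -4/9) is a rising factorial.
Term ratio: r(k) = 9 * (k+3/2) / [(k-4/3) (k+1)] ; factor over Q: parameters, x = 9, and C = -4/9.

At argument 9: a 1F1 with upper {3/2}, lower {-4/3}, scaled by C = -4/9. Verdict: no listed reduction: x = 9 and upper {3/2} fail every I1-I6 pattern.


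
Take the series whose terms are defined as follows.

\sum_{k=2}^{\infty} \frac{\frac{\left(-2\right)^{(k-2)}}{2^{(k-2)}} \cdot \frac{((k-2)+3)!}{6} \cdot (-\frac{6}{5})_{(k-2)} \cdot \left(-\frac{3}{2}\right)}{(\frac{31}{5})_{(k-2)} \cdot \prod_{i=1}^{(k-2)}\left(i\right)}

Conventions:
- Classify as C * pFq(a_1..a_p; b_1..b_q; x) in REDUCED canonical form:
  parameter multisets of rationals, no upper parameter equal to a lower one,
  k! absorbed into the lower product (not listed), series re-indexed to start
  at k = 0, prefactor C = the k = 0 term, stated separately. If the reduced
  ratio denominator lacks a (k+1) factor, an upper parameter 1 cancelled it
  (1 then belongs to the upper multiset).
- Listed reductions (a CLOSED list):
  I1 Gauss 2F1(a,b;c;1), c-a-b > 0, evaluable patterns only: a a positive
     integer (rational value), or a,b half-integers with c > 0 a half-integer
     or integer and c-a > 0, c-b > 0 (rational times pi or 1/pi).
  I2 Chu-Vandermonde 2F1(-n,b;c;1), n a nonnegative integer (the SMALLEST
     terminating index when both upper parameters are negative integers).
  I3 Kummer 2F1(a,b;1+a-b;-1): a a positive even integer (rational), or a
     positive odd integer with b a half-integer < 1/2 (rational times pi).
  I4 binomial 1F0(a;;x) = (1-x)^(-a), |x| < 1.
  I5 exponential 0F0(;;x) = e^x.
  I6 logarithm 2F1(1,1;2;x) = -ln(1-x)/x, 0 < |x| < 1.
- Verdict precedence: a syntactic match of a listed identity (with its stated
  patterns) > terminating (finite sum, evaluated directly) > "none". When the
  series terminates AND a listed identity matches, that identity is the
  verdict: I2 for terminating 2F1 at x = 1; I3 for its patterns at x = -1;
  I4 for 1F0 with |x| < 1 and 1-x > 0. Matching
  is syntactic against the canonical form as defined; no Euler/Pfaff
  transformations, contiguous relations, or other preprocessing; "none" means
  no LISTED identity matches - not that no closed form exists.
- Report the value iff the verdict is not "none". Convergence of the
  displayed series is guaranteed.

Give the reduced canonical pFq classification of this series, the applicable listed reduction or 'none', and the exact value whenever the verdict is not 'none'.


Canonical form: C = -\frac{3}{2} times 2F1 with upper {-\frac{6}{5}, 4}, lower {\frac{31}{5}}, x = -1. Verdict: Kummer's theorem (I3) matches (x = -1; c = \frac{31}{5} equals 1+a-b for upper {-\frac{6}{5}, 4}: listed pattern). Value: -\frac{273}{100}.

First insight: x = -1 and the two k-th powers (C = -3/2) combine into one argument.
Ratio: r(k) = -1 * (k-\frac{6}{5}) (k+4) / [(k+\frac{31}{5}) (k+1)] ; factor over Q: parameters, x = -1, and C = -\frac{3}{2}.


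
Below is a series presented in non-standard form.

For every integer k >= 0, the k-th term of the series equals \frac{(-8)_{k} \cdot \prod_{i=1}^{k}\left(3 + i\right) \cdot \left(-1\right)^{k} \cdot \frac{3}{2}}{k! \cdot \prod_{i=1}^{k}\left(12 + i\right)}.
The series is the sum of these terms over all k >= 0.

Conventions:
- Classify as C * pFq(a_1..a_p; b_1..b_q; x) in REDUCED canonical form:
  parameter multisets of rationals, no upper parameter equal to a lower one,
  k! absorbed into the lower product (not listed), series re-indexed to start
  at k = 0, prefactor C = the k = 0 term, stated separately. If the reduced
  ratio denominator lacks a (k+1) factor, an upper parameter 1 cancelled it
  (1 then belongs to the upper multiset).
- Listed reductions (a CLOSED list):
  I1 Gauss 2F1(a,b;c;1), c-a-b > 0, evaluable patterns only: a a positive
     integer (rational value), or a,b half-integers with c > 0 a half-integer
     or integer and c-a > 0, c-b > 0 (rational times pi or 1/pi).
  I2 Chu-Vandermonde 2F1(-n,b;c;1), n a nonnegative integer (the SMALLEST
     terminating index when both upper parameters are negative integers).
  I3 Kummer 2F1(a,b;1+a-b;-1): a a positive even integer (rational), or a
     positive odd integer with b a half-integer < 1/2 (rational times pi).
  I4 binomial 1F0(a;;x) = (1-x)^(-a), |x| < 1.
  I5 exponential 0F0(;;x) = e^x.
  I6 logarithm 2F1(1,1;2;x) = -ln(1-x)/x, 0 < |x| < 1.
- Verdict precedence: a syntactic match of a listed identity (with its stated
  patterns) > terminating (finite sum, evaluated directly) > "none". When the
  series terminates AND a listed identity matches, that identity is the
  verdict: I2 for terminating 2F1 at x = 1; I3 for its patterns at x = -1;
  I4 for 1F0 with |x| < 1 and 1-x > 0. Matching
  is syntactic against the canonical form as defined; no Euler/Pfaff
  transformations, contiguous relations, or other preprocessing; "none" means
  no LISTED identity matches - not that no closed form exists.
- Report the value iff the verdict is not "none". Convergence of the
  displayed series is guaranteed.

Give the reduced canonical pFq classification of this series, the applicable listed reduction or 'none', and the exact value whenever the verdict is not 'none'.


Classification (C = \frac{3}{2}): 2F1 with upper {-8, 4}, lower {13}, argument x = -1. Verdict: this is Kummer (I3) (x = -1; c = 13 equals 1+a-b for upper {-8, 4}: listed pattern). Its exact value is \frac{33}{2}.

Key observation: from the first term \frac{3}{2}: the lower running product (prefactor 3/2) is a rising factorial.
Consecutive-term ratio: r(k) = -1 * (k-8) (k+4) / [(k+13) (k+1)] - poly over poly, x = -1 from leading terms; C = \frac{3}{2} at k = 0.


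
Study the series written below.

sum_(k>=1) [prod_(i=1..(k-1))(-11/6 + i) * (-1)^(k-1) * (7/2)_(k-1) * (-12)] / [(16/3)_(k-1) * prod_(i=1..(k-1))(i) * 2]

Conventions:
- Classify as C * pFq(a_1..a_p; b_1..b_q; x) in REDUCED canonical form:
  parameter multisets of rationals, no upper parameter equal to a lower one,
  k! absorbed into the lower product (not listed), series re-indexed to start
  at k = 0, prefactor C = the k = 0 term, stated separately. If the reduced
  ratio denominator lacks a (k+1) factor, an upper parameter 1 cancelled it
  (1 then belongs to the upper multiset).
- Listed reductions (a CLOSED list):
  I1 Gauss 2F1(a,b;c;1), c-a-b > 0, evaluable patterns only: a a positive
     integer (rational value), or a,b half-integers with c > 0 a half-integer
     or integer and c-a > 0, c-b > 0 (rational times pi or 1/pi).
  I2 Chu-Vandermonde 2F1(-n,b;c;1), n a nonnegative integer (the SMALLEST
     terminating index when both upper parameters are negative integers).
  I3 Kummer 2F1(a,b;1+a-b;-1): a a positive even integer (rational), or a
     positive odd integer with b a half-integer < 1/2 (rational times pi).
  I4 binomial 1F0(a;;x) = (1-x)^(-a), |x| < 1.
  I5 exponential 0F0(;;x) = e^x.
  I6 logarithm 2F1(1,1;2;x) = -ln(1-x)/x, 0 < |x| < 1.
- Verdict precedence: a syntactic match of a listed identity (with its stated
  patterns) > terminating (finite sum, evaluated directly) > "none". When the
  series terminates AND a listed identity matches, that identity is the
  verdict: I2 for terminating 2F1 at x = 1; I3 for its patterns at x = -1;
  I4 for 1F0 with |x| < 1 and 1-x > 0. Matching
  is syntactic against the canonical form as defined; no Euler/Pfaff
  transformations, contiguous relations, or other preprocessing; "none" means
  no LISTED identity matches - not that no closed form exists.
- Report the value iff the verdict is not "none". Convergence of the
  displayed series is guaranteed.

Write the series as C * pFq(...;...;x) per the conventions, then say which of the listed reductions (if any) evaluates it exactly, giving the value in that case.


Classification (C = -6): 2F1 with upper {-5/6, 7/2}, lower {16/3}, argument x = -1. Verdict: none here - no I1-I6 shape fits x = -1 with lower {16/3}.

Key observation: x = (-1) and the running product (C = -6) telescopes to a rising factorial.
Term ratio: r(k) = (-1) * (k-5/6) (k+7/2) / [(k+16/3) (k+1)] - rational in k. x = (-1); t_0 = -6; negate the roots.


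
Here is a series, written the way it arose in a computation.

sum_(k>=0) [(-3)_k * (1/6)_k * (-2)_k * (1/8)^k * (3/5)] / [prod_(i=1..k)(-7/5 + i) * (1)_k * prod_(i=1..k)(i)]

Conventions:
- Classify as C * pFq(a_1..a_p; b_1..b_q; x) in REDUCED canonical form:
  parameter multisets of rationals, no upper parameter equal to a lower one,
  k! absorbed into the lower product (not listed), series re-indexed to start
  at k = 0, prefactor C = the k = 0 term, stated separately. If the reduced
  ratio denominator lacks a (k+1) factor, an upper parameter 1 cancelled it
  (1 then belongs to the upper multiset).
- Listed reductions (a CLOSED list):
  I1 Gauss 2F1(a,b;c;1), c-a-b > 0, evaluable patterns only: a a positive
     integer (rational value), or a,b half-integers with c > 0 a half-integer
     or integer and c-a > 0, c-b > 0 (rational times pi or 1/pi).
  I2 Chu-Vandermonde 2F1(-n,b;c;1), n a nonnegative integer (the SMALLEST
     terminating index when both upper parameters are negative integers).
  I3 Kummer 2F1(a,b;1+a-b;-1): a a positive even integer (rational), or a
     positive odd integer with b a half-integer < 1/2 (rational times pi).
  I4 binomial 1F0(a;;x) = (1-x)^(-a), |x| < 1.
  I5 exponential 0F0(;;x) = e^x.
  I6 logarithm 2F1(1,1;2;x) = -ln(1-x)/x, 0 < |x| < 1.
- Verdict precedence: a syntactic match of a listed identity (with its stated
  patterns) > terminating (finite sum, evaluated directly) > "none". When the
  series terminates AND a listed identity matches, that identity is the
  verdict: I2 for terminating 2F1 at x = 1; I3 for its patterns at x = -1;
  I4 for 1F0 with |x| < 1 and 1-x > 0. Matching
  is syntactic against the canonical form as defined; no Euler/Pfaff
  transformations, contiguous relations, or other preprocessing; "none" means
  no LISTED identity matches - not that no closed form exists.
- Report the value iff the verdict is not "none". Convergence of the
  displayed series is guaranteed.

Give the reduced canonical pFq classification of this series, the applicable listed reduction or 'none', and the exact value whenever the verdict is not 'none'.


With C = 3/5: the canonical form is 3F2(-3, -2, 1/6; -2/5, 1; 1/8). Verdict: terminating - upper parameter -2 makes this a finite sum (last index 2), evaluated exactly. Hence: 2993/7680.

Key step: from the first term 3/5: the product of the first k integers (C = 3/5) is k!.
Consecutive-term ratio: r(k) = (1/8) * (k-3) (k-2) (k+1/6) / [(k-2/5) (k+1) (k+1)] - rational in k. x = (1/8); t_0 = 3/5; negate the roots.


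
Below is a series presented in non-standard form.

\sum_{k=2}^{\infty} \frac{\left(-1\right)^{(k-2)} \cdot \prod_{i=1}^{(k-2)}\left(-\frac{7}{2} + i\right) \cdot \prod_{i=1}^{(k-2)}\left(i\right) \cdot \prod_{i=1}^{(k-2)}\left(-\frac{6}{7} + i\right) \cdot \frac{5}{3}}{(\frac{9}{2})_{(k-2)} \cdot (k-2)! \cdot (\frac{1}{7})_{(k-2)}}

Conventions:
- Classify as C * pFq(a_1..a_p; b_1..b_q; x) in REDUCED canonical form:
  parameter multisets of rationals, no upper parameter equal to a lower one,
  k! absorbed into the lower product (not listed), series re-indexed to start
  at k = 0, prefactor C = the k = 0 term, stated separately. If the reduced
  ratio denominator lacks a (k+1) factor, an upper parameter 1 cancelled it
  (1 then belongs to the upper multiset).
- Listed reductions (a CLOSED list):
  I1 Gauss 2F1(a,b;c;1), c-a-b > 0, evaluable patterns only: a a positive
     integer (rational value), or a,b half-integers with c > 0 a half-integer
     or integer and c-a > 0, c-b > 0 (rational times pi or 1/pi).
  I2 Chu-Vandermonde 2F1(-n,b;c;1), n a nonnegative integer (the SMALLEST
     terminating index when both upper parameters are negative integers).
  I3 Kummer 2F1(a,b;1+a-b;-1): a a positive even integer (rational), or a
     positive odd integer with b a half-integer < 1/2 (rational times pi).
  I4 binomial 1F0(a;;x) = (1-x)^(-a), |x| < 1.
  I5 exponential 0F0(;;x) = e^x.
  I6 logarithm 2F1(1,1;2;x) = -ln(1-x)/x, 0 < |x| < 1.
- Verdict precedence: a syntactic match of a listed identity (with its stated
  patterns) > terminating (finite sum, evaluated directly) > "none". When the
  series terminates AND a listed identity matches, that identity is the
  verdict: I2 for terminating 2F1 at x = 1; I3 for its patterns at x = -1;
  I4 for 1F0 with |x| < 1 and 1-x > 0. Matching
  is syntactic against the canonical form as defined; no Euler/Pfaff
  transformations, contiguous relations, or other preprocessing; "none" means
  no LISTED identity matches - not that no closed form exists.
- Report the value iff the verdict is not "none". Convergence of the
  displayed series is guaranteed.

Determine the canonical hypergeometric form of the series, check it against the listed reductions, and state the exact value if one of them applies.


Canonical form: C = \frac{5}{3} times 2F1 with upper {-\frac{5}{2}, 1}, lower {\frac{9}{2}}, x = -1. Verdict: the Kummer evaluation I3 matches (x = -1; c = \frac{9}{2} equals 1+a-b for upper {-\frac{5}{2}, 1}: listed pattern). Exact value: \frac{175}{192} \cdot \pi.

The tell: from the first term \frac{5}{3}: the running product (C = 5/3) telescopes to a rising factorial.
Step ratio: r(k) = -1 * (k-\frac{5}{2}) (k+1) / [(k+\frac{9}{2}) (k+1)] - rational; roots negated = parameters, x = -1, C = \frac{5}{3}.


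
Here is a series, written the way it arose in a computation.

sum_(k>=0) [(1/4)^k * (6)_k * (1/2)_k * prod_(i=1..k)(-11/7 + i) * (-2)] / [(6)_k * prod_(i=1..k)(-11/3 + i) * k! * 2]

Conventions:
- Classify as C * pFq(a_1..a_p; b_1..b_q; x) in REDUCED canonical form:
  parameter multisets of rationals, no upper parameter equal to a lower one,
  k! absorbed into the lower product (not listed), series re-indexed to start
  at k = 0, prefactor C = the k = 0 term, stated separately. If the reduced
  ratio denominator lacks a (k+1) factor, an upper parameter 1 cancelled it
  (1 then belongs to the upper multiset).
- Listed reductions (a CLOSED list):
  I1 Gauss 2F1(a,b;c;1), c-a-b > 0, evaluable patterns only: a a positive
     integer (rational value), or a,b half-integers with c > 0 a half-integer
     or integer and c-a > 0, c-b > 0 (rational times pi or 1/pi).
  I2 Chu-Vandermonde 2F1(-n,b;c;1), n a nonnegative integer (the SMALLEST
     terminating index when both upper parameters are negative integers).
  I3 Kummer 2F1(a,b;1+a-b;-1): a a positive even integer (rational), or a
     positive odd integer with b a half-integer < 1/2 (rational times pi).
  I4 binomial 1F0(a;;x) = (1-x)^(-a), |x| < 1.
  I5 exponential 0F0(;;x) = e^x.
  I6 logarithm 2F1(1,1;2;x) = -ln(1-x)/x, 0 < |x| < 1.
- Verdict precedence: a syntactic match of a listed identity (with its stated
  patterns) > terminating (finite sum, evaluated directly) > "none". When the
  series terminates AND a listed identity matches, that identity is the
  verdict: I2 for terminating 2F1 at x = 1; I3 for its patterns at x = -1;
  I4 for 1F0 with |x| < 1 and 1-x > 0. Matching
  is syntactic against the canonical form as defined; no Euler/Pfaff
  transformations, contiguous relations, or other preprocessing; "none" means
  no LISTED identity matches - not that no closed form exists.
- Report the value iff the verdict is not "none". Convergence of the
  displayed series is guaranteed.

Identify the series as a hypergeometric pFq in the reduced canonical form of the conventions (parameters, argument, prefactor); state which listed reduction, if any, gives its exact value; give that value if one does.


At argument 1/4: a 2F1 with upper {-4/7, 1/2}, lower {-8/3}, scaled by C = -1. Verdict: none. No listed pattern accepts 2F1(-4/7, 1/2; -8/3; 1/4).

Structural cue: t_0 = -1 here, and the running product (prefactor -1) telescopes to a rising factorial.
Ratio: r(k) = (1/4) * (k-4/7) (k+1/2) / [(k-8/3) (k+1)] - rational; roots negated = parameters, x = (1/4), C = -1.


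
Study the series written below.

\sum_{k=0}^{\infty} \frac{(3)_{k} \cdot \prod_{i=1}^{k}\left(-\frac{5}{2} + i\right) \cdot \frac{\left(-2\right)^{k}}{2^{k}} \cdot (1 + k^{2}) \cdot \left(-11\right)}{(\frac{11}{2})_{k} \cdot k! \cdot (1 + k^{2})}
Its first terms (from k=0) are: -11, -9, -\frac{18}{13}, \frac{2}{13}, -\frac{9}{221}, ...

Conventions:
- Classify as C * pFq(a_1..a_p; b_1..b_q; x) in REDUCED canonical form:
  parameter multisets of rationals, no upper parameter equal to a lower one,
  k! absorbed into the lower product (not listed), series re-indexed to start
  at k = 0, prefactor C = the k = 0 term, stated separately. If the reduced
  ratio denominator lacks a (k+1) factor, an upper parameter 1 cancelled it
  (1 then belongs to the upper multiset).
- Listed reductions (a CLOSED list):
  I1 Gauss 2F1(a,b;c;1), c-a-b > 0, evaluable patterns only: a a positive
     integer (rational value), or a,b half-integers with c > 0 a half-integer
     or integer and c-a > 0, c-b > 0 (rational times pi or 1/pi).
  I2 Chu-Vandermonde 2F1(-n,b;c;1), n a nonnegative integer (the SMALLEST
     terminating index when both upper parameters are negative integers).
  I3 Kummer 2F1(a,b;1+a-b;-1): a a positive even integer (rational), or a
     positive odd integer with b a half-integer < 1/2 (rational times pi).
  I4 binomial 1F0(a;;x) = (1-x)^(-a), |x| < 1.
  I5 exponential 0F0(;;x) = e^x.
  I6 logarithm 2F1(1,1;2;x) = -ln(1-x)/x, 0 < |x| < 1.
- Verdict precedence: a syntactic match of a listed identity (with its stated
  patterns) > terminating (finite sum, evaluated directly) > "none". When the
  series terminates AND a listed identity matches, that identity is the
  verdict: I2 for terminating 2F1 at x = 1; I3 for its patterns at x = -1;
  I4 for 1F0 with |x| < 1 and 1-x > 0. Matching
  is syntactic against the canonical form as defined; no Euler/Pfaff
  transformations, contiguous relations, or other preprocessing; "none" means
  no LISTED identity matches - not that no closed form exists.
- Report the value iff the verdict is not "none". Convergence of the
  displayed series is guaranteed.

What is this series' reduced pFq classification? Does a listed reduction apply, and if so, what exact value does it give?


With C = -11: the canonical form is 2F1(-\frac{3}{2}, 3; \frac{11}{2}; -1). Verdict: Kummer's theorem (I3) matches (x = -1; c = \frac{11}{2} equals 1+a-b for upper {-\frac{3}{2}, 3}: listed pattern). Value: \left(-\frac{3465}{512}\right) \cdot \pi.

The tell: t_0 being -11, the running product (C = -11, x = -1) telescopes to a rising factorial.
Adjacent-term ratio: r(k) = -1 * (k-\frac{3}{2}) (k+3) / [(k+\frac{11}{2}) (k+1)] - rational in k. x = -1; t_0 = -11; negate the roots.


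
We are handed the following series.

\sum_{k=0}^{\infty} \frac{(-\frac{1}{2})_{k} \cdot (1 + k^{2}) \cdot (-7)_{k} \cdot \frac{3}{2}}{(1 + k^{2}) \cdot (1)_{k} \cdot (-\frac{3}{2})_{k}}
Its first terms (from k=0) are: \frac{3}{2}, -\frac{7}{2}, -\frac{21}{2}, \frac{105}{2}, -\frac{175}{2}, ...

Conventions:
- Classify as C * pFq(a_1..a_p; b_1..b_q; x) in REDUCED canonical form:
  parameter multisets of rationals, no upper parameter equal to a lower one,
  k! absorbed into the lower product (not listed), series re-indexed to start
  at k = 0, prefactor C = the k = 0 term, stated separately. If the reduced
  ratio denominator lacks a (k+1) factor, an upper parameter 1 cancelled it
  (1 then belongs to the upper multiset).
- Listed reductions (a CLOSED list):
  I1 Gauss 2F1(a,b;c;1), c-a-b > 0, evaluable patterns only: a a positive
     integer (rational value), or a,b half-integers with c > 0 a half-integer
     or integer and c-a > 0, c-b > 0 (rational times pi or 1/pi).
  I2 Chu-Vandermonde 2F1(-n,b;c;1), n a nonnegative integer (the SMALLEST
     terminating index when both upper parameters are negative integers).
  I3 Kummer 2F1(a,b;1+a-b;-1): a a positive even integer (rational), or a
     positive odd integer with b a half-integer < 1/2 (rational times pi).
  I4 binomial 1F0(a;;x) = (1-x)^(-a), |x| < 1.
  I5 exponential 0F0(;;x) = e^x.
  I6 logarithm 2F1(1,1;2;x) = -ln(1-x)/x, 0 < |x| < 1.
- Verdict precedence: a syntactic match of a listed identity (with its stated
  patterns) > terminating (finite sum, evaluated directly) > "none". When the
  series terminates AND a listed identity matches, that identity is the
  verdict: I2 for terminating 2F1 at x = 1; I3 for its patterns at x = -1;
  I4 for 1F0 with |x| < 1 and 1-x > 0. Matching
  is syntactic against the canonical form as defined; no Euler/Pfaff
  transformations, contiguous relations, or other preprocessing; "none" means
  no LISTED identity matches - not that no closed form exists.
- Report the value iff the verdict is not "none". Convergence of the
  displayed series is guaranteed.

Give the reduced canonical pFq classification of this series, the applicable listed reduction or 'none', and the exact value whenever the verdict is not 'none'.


This is \frac{3}{2} * 2F1(-7, -\frac{1}{2}; -\frac{3}{2}; 1) in reduced canonical form. Verdict: Chu-Vandermonde (I2) matches (terminating 2F1 at x = 1 with n = 7, b = -1/2, c = -\frac{3}{2}). Sum: 0.

The tell: from the first term \frac{3}{2}: the factor k^2 + 1 cancels (top and bottom), leaving prefactor 3/2.
Ratio: r(k) = 1 * (k-7) (k-\frac{1}{2}) / [(k-\frac{3}{2}) (k+1)] - rational; roots negated = parameters, x = 1, C = \frac{3}{2}.
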